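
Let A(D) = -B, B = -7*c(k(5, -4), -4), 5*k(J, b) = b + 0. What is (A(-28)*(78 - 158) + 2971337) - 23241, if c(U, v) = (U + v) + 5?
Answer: 2947984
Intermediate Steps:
k(J, b) = b/5 (k(J, b) = (b + 0)/5 = b/5)
c(U, v) = 5 + U + v
B = -7/5 (B = -7*(5 + (⅕)*(-4) - 4) = -7*(5 - ⅘ - 4) = -7*⅕ = -7/5 ≈ -1.4000)
A(D) = 7/5 (A(D) = -1*(-7/5) = 7/5)
(A(-28)*(78 - 158) + 2971337) - 23241 = (7*(78 - 158)/5 + 2971337) - 23241 = ((7/5)*(-80) + 2971337) - 23241 = (-112 + 2971337) - 23241 = 2971225 - 23241 = 2947984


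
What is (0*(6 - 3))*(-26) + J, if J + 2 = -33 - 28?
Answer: -63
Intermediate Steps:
J = -63 (J = -2 + (-33 - 28) = -2 - 61 = -63)
(0*(6 - 3))*(-26) + J = (0*(6 - 3))*(-26) - 63 = (0*3)*(-26) - 63 = 0*(-26) - 63 = 0 - 63 = -63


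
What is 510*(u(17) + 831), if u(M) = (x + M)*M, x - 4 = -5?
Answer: 562530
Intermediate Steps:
x = -1 (x = 4 - 5 = -1)
u(M) = M*(-1 + M) (u(M) = (-1 + M)*M = M*(-1 + M))
510*(u(17) + 831) = 510*(17*(-1 + 17) + 831) = 510*(17*16 + 831) = 510*(272 + 831) = 510*1103 = 562530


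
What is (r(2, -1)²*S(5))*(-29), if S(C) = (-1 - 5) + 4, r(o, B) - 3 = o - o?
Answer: 522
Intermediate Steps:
r(o, B) = 3 (r(o, B) = 3 + (o - o) = 3 + 0 = 3)
S(C) = -2 (S(C) = -6 + 4 = -2)
(r(2, -1)²*S(5))*(-29) = (3²*(-2))*(-29) = (9*(-2))*(-29) = -18*(-29) = 522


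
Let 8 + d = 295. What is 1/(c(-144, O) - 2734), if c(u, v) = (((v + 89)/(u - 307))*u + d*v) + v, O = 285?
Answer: 41/3258082 ≈ 1.2584e-5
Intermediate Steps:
d = 287 (d = -8 + 295 = 287)
c(u, v) = 288*v + u*(89 + v)/(-307 + u) (c(u, v) = (((v + 89)/(u - 307))*u + 287*v) + v = (((89 + v)/(-307 + u))*u + 287*v) + v = (u*(89 + v)/(-307 + u) + 287*v) + v = (287*v + u*(89 + v)/(-307 + u)) + v = 288*v + u*(89 + v)/(-307 + u))
1/(c(-144, O) - 2734) = 1/((-88416*285 + 89*(-144) + 289*(-144)*285)/(-307 - 144) - 2734) = 1/((-25198560 - 12816 - 11860560)/(-451) - 2734) = 1/(-1/451*(-37071936) - 2734) = 1/(3370176/41 - 2734) = 1/(3258082/41) = 41/3258082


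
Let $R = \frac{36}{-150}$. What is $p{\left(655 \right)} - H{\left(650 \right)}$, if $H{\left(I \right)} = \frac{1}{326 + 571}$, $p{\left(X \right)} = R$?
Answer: $- \frac{5407}{22425} \approx -0.24111$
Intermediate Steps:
$R = - \frac{6}{25}$ ($R = 36 \left(- \frac{1}{150}\right) = - \frac{6}{25} \approx -0.24$)
$p{\left(X \right)} = - \frac{6}{25}$
$H{\left(I \right)} = \frac{1}{897}$
$p{\left(655 \right)} - H{\left(650 \right)} = - \frac{6}{25} - \frac{1}{897} = - \frac{5407}{22425}$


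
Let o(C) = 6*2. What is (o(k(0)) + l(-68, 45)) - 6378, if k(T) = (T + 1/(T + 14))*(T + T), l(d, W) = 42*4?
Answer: -6198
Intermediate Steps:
l(d, W) = 168
k(T) = 2*T*(T + 1/(14 + T)) (k(T) = (T + 1/(14 + T))*(2*T) = 2*T*(T + 1/(14 + T)))
o(C) = 12
(o(k(0)) + l(-68, 45)) - 6378 = (12 + 168) - 6378 = 180 - 6378 = -6198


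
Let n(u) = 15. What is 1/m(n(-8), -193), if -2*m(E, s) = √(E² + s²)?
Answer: -√37474/18737 ≈ -0.010332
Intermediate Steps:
m(E, s) = -√(E² + s²)/2
1/m(n(-8), -193) = 1/(-√(15² + (-193)²)/2) = 1/(-√(225 + 37249)/2) = 1/(-√37474/2) = -√37474/18737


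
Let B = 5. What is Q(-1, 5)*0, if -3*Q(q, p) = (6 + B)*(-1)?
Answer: 0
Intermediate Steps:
Q(q, p) = 11/3 (Q(q, p) = -(6 + 5)*(-1)/3 = -11*(-1)/3 = -⅓*(-11) = 11/3)
Q(-1, 5)*0 = (11/3)*0 = 0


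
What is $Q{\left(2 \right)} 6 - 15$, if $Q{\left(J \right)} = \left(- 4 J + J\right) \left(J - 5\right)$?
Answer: $93$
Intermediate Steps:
$Q{\left(J \right)} = - 3 J \left(-5 + J\right)$
$Q{\left(2 \right)} 6 - 15 = 3 \cdot 2 \left(5 - 2\right) 6 - 15 = 3 \cdot 2 \cdot 3 \cdot 6 - 15 = 18 \cdot 6 - 15 = 108 - 15 = 93$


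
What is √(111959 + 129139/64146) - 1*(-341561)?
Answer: 341561 + √460687024060338/64146 ≈ 3.4190e+5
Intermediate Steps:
√(111959 + 129139/64146) - 1*(-341561) = √(111959 + 129139*(1/64146)) + 341561 = √(111959 + 129139/64146) + 341561 = √(7181851153/64146) + 341561 = √460687024060338/64146 + 341561 = 341561 + √460687024060338/64146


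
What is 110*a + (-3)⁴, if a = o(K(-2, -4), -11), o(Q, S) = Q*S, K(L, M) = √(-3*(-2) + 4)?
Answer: 81 - 1210*√10 ≈ -3745.4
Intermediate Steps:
K(L, M) = √10 (K(L, M) = √(6 + 4) = √10)
a = -11*√10 (a = √10*(-11) = -11*√10 ≈ -34.785)
110*a + (-3)⁴ = 110*(-11*√10) + (-3)⁴ = -1210*√10 + 81 = 81 - 1210*√10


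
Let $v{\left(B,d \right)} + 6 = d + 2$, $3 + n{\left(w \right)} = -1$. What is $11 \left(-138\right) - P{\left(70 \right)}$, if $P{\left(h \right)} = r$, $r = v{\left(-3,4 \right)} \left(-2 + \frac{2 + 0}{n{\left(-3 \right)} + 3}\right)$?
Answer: $-1518$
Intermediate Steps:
$n{\left(w \right)} = -4$ ($n{\left(w \right)} = -3 - 1 = -4$)
$v{\left(B,d \right)} = -4 + d$ ($v{\left(B,d \right)} = -6 + \left(d + 2\right) = -6 + \left(2 + d\right) = -4 + d$)
$r = 0$ ($r = \left(-4 + 4\right) \left(-2 + \frac{2 + 0}{-4 + 3}\right) = 0 \left(-2 + \frac{2}{-1}\right) = 0 \left(-2 + 2 \left(-1\right)\right) = 0 \left(-2 - 2\right) = 0 \left(-4\right) = 0$)
$P{\left(h \right)} = 0$
$11 \left(-138\right) - P{\left(70 \right)} = 11 \left(-138\right) - 0 = -1518 + 0 = -1518$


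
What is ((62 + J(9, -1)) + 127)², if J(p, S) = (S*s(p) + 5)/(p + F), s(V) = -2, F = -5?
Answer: 582169/16 ≈ 36386.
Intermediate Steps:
J(p, S) = (5 - 2*S)/(-5 + p) (J(p, S) = (S*(-2) + 5)/(p - 5) = (-2*S + 5)/(-5 + p) = (5 - 2*S)/(-5 + p))
((62 + J(9, -1)) + 127)² = ((62 + (5 - 2*(-1))/(-5 + 9)) + 127)² = ((62 + (5 + 2)/4) + 127)² = ((62 + (¼)*7) + 127)² = ((62 + 7/4) + 127)² = (255/4 + 127)² = (763/4)² = 582169/16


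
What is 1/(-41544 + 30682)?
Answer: -1/10862 ≈ -9.2064e-5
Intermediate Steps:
1/(-41544 + 30682) = 1/(-10862) = -1/10862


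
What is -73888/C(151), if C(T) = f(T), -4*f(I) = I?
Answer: 295552/151 ≈ 1957.3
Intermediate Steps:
f(I) = -I/4
C(T) = -T/4
-73888/C(151) = -73888/((-¼*151)) = -73888/(-151/4) = -73888*(-4/151) = 295552/151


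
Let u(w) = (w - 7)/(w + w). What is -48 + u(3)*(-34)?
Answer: -76/3 ≈ -25.333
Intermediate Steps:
u(w) = (-7 + w)/(2*w) (u(w) = (-7 + w)/((2*w)) = (-7 + w)*(1/(2*w)) = (-7 + w)/(2*w))
-48 + u(3)*(-34) = -48 + ((½)*(-7 + 3)/3)*(-34) = -48 + ((½)*(⅓)*(-4))*(-34) = -48 - ⅔*(-34) = -48 + 68/3 = -76/3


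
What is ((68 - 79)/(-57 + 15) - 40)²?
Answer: 2785561/1764 ≈ 1579.1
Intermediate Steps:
((68 - 79)/(-57 + 15) - 40)² = (-11/(-42) - 40)² = (-11*(-1/42) - 40)² = (11/42 - 40)² = (-1669/42)² = 2785561/1764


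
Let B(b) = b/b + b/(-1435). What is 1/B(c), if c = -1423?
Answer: 1435/2858 ≈ 0.50210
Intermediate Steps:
B(b) = 1 - b/1435 (B(b) = 1 + b*(-1/1435) = 1 - b/1435)
1/B(c) = 1/(1 - 1/1435*(-1423)) = 1/(1 + 1423/1435) = 1/(2858/1435) = 1435/2858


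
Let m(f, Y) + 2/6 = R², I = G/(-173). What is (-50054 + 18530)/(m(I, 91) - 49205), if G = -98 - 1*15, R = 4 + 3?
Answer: 94572/147469 ≈ 0.64130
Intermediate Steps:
R = 7
G = -113 (G = -98 - 15 = -113)
I = 113/173 (I = -113/(-173) = -113*(-1/173) = 113/173 ≈ 0.65318)
m(f, Y) = 146/3 (m(f, Y) = -⅓ + 7² = -⅓ + 49 = 146/3)
(-50054 + 18530)/(m(I, 91) - 49205) = (-50054 + 18530)/(146/3 - 49205) = -31524/(-147469/3) = -31524*(-3/147469) = 94572/147469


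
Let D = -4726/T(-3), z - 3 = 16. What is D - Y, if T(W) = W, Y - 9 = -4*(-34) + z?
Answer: 4234/3 ≈ 1411.3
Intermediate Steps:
z = 19 (z = 3 + 16 = 19)
Y = 164 (Y = 9 + (-4*(-34) + 19) = 9 + (136 + 19) = 9 + 155 = 164)
D = 4726/3 (D = -4726/(-3) = -4726*(-⅓) = 4726/3 ≈ 1575.3)
D - Y = 4726/3 - 1*164 = 4726/3 - 164 = 4234/3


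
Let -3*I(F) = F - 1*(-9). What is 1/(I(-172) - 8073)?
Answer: -3/24056 ≈ -0.00012471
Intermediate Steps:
I(F) = -3 - F/3 (I(F) = -(F - 1*(-9))/3 = -(F + 9)/3 = -(9 + F)/3 = -3 - F/3)
1/(I(-172) - 8073) = 1/((-3 - ⅓*(-172)) - 8073) = 1/((-3 + 172/3) - 8073) = 1/(163/3 - 8073) = 1/(-24056/3) = -3/24056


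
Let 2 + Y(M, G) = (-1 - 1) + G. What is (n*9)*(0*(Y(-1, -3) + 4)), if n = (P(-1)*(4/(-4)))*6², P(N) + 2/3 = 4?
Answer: 0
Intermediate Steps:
Y(M, G) = -4 + G (Y(M, G) = -2 + ((-1 - 1) + G) = -2 + (-2 + G) = -4 + G)
P(N) = 10/3 (P(N) = -⅔ + 4 = 10/3)
n = -120 (n = (10*(4/(-4))/3)*6² = (10*(4*(-¼))/3)*36 = ((10/3)*(-1))*36 = -10/3*36 = -120)
(n*9)*(0*(Y(-1, -3) + 4)) = (-120*9)*(0*((-4 - 3) + 4)) = -0*(-7 + 4) = -0*(-3) = -1080*0 = 0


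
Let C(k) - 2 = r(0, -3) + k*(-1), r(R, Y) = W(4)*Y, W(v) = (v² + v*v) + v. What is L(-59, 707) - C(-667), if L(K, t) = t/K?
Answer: -33806/59 ≈ -572.98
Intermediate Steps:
W(v) = v + 2*v² (W(v) = (v² + v²) + v = 2*v² + v = v + 2*v²)
r(R, Y) = 36*Y (r(R, Y) = (4*(1 + 2*4))*Y = (4*(1 + 8))*Y = (4*9)*Y = 36*Y)
C(k) = -106 - k (C(k) = 2 + (36*(-3) + k*(-1)) = 2 + (-108 - k) = -106 - k)
L(-59, 707) - C(-667) = 707/(-59) - (-106 - 1*(-667)) = 707*(-1/59) - (-106 + 667) = -707/59 - 1*561 = -707/59 - 561 = -33806/59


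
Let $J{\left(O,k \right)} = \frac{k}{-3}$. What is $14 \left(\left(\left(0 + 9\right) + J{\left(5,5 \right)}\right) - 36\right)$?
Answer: $- \frac{1204}{3} \approx -401.33$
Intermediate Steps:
$J{\left(O,k \right)} = - \frac{k}{3}$ ($J{\left(O,k \right)} = k \left(- \frac{1}{3}\right) = - \frac{k}{3}$)
$14 \left(\left(\left(0 + 9\right) + J{\left(5,5 \right)}\right) - 36\right) = 14 \left(\left(\left(0 + 9\right) - \frac{5}{3}\right) - 36\right) = 14 \left(\left(9 - \frac{5}{3}\right) - 36\right) = 14 \left(\frac{22}{3} - 36\right) = 14 \left(- \frac{86}{3}\right) = - \frac{1204}{3}$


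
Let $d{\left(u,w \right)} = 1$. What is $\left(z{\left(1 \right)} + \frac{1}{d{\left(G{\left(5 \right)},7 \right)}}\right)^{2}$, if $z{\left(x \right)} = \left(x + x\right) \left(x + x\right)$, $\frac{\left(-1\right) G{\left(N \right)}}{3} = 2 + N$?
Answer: $25$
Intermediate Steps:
$G{\left(N \right)} = -6 - 3 N$ ($G{\left(N \right)} = - 3 \left(2 + N\right) = -6 - 3 N$)
$z{\left(x \right)} = 4 x^{2}$ ($z{\left(x \right)} = 2 x 2 x = 4 x^{2}$)
$\left(z{\left(1 \right)} + \frac{1}{d{\left(G{\left(5 \right)},7 \right)}}\right)^{2} = \left(4 \cdot 1^{2} + 1^{-1}\right)^{2} = \left(4 \cdot 1 + 1\right)^{2} = \left(4 + 1\right)^{2} = 5^{2} = 25$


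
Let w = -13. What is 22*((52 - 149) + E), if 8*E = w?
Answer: -8679/4 ≈ -2169.8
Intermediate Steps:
E = -13/8 (E = (⅛)*(-13) = -13/8 ≈ -1.6250)
22*((52 - 149) + E) = 22*((52 - 149) - 13/8) = 22*(-97 - 13/8) = 22*(-789/8) = -8679/4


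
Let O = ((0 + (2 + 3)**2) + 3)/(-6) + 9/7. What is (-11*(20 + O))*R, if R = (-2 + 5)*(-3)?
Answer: 11517/7 ≈ 1645.3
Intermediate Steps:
R = -9 (R = 3*(-3) = -9)
O = -71/21 (O = ((0 + 5**2) + 3)*(-1/6) + 9*(1/7) = ((0 + 25) + 3)*(-1/6) + 9/7 = (25 + 3)*(-1/6) + 9/7 = 28*(-1/6) + 9/7 = -14/3 + 9/7 = -71/21 ≈ -3.3810)
(-11*(20 + O))*R = -11*(20 - 71/21)*(-9) = -11*349/21*(-9) = -3839/21*(-9) = 11517/7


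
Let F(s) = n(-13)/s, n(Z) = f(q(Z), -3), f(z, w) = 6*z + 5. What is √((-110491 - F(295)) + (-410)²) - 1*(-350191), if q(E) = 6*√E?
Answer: 350191 + √(5013421750 - 10620*I*√13)/295 ≈ 3.5043e+5 - 0.00091659*I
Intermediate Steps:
f(z, w) = 5 + 6*z
n(Z) = 5 + 36*√Z (n(Z) = 5 + 6*(6*√Z) = 5 + 36*√Z)
F(s) = (5 + 36*I*√13)/s (F(s) = (5 + 36*√(-13))/s = (5 + 36*(I*√13))/s = (5 + 36*I*√13)/s)
√((-110491 - F(295)) + (-410)²) - 1*(-350191) = √((-110491 - (5 + 36*I*√13)/295) + (-410)²) - 1*(-350191) = √((-110491 - (5 + 36*I*√13)/295) + 168100) + 350191 = √((-110491 - (1/59 + 36*I*√13/295)) + 168100) + 350191 = √((-110491 + (-1/59 - 36*I*√13/295)) + 168100) + 350191 = √((-6518970/59 - 36*I*√13/295) + 168100) + 350191 = √(3398930/59 - 36*I*√13/295) + 350191 = 350191 + √(3398930/59 - 36*I*√13/295)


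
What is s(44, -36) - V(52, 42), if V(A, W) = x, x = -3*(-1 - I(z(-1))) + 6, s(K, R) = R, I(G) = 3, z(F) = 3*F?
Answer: -54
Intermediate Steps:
x = 18 (x = -3*(-1 - 1*3) + 6 = -3*(-1 - 3) + 6 = -3*(-4) + 6 = 12 + 6 = 18)
V(A, W) = 18
s(44, -36) - V(52, 42) = -36 - 1*18 = -36 - 18 = -54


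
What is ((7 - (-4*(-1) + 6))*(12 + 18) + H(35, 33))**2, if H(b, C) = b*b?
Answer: 1288225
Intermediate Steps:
H(b, C) = b**2
((7 - (-4*(-1) + 6))*(12 + 18) + H(35, 33))**2 = ((7 - (-4*(-1) + 6))*(12 + 18) + 35**2)**2 = ((7 - (4 + 6))*30 + 1225)**2 = ((7 - 1*10)*30 + 1225)**2 = ((7 - 10)*30 + 1225)**2 = (-3*30 + 1225)**2 = (-90 + 1225)**2 = 1135**2 = 1288225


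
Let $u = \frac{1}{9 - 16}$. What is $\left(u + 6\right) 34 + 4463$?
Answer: $\frac{32635}{7} \approx 4662.1$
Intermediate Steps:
$u = - \frac{1}{7}$ ($u = \frac{1}{-7} = - \frac{1}{7} \approx -0.14286$)
$\left(u + 6\right) 34 + 4463 = \left(- \frac{1}{7} + 6\right) 34 + 4463 = \frac{41}{7} \cdot 34 + 4463 = \frac{1394}{7} + 4463 = \frac{32635}{7}$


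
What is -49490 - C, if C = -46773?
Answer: -2717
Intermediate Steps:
-49490 - C = -49490 - 1*(-46773) = -49490 + 46773 = -2717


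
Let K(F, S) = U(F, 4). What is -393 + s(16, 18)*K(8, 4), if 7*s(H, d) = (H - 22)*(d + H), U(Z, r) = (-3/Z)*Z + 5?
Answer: -3159/7 ≈ -451.29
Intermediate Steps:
U(Z, r) = 2 (U(Z, r) = -3 + 5 = 2)
K(F, S) = 2
s(H, d) = (-22 + H)*(H + d)/7 (s(H, d) = ((H - 22)*(d + H))/7 = ((-22 + H)*(H + d))/7 = (-22 + H)*(H + d)/7)
-393 + s(16, 18)*K(8, 4) = -393 + (-22/7*16 - 22/7*18 + (1/7)*16**2 + (1/7)*16*18)*2 = -393 + (-352/7 - 396/7 + (1/7)*256 + 288/7)*2 = -393 + (-352/7 - 396/7 + 256/7 + 288/7)*2 = -393 - 204/7*2 = -393 - 408/7 = -3159/7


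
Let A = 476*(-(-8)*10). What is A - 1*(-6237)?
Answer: 44317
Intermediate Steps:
A = 38080 (A = 476*(-1*(-80)) = 476*80 = 38080)
A - 1*(-6237) = 38080 - 1*(-6237) = 38080 + 6237 = 44317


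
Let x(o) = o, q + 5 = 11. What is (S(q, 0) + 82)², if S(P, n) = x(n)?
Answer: 6724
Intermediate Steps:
q = 6 (q = -5 + 11 = 6)
S(P, n) = n
(S(q, 0) + 82)² = (0 + 82)² = 82² = 6724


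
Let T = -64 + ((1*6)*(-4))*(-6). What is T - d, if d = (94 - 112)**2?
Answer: -244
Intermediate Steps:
T = 80 (T = -64 + (6*(-4))*(-6) = -64 - 24*(-6) = -64 + 144 = 80)
d = 324 (d = (-18)**2 = 324)
T - d = 80 - 1*324 = 80 - 324 = -244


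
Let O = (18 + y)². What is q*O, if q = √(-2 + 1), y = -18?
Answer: 0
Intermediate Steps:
q = I (q = √(-1) = I ≈ 1.0*I)
O = 0 (O = (18 - 18)² = 0² = 0)
q*O = I*0 = 0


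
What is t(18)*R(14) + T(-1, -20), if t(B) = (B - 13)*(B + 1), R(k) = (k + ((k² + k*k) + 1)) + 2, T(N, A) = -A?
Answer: 38875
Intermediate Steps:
R(k) = 3 + k + 2*k² (R(k) = (k + ((k² + k²) + 1)) + 2 = (k + (2*k² + 1)) + 2 = (k + (1 + 2*k²)) + 2 = (1 + k + 2*k²) + 2 = 3 + k + 2*k²)
t(B) = (1 + B)*(-13 + B) (t(B) = (-13 + B)*(1 + B) = (1 + B)*(-13 + B))
t(18)*R(14) + T(-1, -20) = (-13 + 18² - 12*18)*(3 + 14 + 2*14²) - 1*(-20) = (-13 + 324 - 216)*(3 + 14 + 2*196) + 20 = 95*(3 + 14 + 392) + 20 = 95*409 + 20 = 38855 + 20 = 38875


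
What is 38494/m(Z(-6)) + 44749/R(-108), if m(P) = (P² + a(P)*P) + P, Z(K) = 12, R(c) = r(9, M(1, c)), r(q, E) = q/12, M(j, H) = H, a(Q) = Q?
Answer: 8969047/150 ≈ 59794.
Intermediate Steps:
r(q, E) = q/12 (r(q, E) = q*(1/12) = q/12)
R(c) = ¾ (R(c) = (1/12)*9 = ¾)
m(P) = P + 2*P² (m(P) = (P² + P*P) + P = (P² + P²) + P = 2*P² + P = P + 2*P²)
38494/m(Z(-6)) + 44749/R(-108) = 38494/((12*(1 + 2*12))) + 44749/(¾) = 38494/((12*(1 + 24))) + 44749*(4/3) = 38494/((12*25)) + 178996/3 = 38494/300 + 178996/3 = 38494*(1/300) + 178996/3 = 19247/150 + 178996/3 = 8969047/150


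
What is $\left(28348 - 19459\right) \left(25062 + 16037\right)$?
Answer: $365329011$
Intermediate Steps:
$\left(28348 - 19459\right) \left(25062 + 16037\right) = 8889 \cdot 41099 = 365329011$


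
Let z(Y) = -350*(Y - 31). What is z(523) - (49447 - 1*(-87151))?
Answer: -308798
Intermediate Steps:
z(Y) = 10850 - 350*Y (z(Y) = -350*(-31 + Y) = 10850 - 350*Y)
z(523) - (49447 - 1*(-87151)) = (10850 - 350*523) - (49447 - 1*(-87151)) = (10850 - 183050) - (49447 + 87151) = -172200 - 1*136598 = -172200 - 136598 = -308798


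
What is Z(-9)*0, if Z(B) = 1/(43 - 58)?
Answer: 0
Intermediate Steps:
Z(B) = -1/15 (Z(B) = 1/(-15) = -1/15)
Z(-9)*0 = -1/15*0 = 0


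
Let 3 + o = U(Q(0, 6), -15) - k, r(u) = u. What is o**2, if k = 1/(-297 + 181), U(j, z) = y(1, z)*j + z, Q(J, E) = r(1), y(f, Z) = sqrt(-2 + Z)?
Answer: 4126817/13456 - 2087*I*sqrt(17)/58 ≈ 306.69 - 148.36*I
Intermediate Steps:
Q(J, E) = 1
U(j, z) = z + j*sqrt(-2 + z) (U(j, z) = sqrt(-2 + z)*j + z = j*sqrt(-2 + z) + z = z + j*sqrt(-2 + z))
k = -1/116 (k = 1/(-116) = -1/116 ≈ -0.0086207)
o = -2087/116 + I*sqrt(17) (o = -3 + ((-15 + 1*sqrt(-2 - 15)) - 1*(-1/116)) = -3 + ((-15 + 1*sqrt(-17)) + 1/116) = -3 + ((-15 + 1*(I*sqrt(17))) + 1/116) = -3 + ((-15 + I*sqrt(17)) + 1/116) = -3 + (-1739/116 + I*sqrt(17)) = -2087/116 + I*sqrt(17) ≈ -17.991 + 4.1231*I)
o**2 = (-2087/116 + I*sqrt(17))**2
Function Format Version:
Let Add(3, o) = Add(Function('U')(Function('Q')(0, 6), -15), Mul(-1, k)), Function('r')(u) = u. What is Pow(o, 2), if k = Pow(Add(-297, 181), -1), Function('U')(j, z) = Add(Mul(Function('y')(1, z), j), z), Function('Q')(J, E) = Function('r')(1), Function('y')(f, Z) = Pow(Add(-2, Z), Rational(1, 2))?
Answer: Add(Rational(4126817, 13456), Mul(Rational(-2087, 58), I, Pow(17, Rational(1, 2)))) ≈ Add(306.69, Mul(-148.36, I))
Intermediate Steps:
Function('Q')(J, E) = 1
Function('U')(j, z) = Add(z, Mul(j, Pow(Add(-2, z), Rational(1, 2)))) (Function('U')(j, z) = Add(Mul(Pow(Add(-2, z), Rational(1, 2)), j), z) = Add(Mul(j, Pow(Add(-2, z), Rational(1, 2))), z) = Add(z, Mul(j, Pow(Add(-2, z), Rational(1, 2)))))
k = Rational(-1, 116) (k = Pow(-116, -1) = Rational(-1, 116) ≈ -0.0086207)
o = Add(Rational(-2087, 116), Mul(I, Pow(17, Rational(1, 2)))) (o = Add(-3, Add(Add(-15, Mul(1, Pow(Add(-2, -15), Rational(1, 2)))), Mul(-1, Rational(-1, 116)))) = Add(-3, Add(Add(-15, Mul(1, Pow(-17, Rational(1, 2)))), Rational(1, 116))) = Add(-3, Add(Add(-15, Mul(1, Mul(I, Pow(17, Rational(1, 2))))), Rational(1, 116))) = Add(-3, Add(Add(-15, Mul(I, Pow(17, Rational(1, 2)))), Rational(1, 116))) = Add(-3, Add(Rational(-1739, 116), Mul(I, Pow(17, Rational(1, 2))))) = Add(Rational(-2087, 116), Mul(I, Pow(17, Rational(1, 2)))) ≈ Add(-17.991, Mul(4.1231, I)))
Pow(o, 2) = Pow(Add(Rational(-2087, 116), Mul(I, Pow(17, Rational(1, 2)))), 2)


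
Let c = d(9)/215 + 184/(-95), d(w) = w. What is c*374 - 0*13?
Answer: -2895134/4085 ≈ -708.72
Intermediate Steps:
c = -7741/4085 (c = 9/215 + 184/(-95) = 9*(1/215) + 184*(-1/95) = 9/215 - 184/95 = -7741/4085 ≈ -1.8950)
c*374 - 0*13 = -7741/4085*374 - 0*13 = -2895134/4085 - 9*0 = -2895134/4085 + 0 = -2895134/4085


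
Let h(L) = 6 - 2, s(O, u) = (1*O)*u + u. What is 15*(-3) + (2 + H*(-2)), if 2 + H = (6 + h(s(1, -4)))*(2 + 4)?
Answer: -159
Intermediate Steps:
s(O, u) = u + O*u (s(O, u) = O*u + u = u + O*u)
h(L) = 4
H = 58 (H = -2 + (6 + 4)*(2 + 4) = -2 + 10*6 = -2 + 60 = 58)
15*(-3) + (2 + H*(-2)) = 15*(-3) + (2 + 58*(-2)) = -45 + (2 - 116) = -45 - 114 = -159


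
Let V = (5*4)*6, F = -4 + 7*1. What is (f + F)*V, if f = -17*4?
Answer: -7800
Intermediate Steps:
f = -68
F = 3 (F = -4 + 7 = 3)
V = 120 (V = 20*6 = 120)
(f + F)*V = (-68 + 3)*120 = -65*120 = -7800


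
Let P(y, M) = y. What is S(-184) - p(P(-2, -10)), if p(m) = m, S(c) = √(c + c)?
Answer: 2 + 4*I*√23 ≈ 2.0 + 19.183*I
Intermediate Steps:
S(c) = √2*√c (S(c) = √(2*c) = √2*√c)
S(-184) - p(P(-2, -10)) = √2*√(-184) - 1*(-2) = √2*(2*I*√46) + 2 = 4*I*√23 + 2 = 2 + 4*I*√23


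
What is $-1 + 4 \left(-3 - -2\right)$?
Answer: $-5$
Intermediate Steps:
$-1 + 4 \left(-3 - -2\right) = -1 + 4 \left(-3 + \left(-2 + 4\right)\right) = -1 + 4 \left(-3 + 2\right) = -1 + 4 \left(-1\right) = -1 - 4 = -5$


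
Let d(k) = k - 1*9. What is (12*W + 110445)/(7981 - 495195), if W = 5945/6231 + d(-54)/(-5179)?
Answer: -1188157625267/5240855272562 ≈ -0.22671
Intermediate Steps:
d(k) = -9 + k (d(k) = k - 9 = -9 + k)
W = 31181708/32270349 (W = 5945/6231 + (-9 - 54)/(-5179) = 5945*(1/6231) - 63*(-1/5179) = 5945/6231 + 63/5179 = 31181708/32270349 ≈ 0.96626)
(12*W + 110445)/(7981 - 495195) = (12*(31181708/32270349) + 110445)/(7981 - 495195) = (124726832/10756783 + 110445)/(-487214) = (1188157625267/10756783)*(-1/487214) = -1188157625267/5240855272562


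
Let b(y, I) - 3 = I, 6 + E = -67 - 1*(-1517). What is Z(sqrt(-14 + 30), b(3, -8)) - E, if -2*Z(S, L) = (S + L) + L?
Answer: -1441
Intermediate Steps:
E = 1444 (E = -6 + (-67 - 1*(-1517)) = -6 + (-67 + 1517) = -6 + 1450 = 1444)
b(y, I) = 3 + I
Z(S, L) = -L - S/2 (Z(S, L) = -((S + L) + L)/2 = -((L + S) + L)/2 = -(S + 2*L)/2 = -L - S/2)
Z(sqrt(-14 + 30), b(3, -8)) - E = (-(3 - 8) - sqrt(-14 + 30)/2) - 1*1444 = (-1*(-5) - sqrt(16)/2) - 1444 = (5 - 1/2*4) - 1444 = (5 - 2) - 1444 = 3 - 1444 = -1441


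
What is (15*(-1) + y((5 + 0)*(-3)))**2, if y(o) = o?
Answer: 900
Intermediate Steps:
(15*(-1) + y((5 + 0)*(-3)))**2 = (15*(-1) + (5 + 0)*(-3))**2 = (-15 + 5*(-3))**2 = (-15 - 15)**2 = (-30)**2 = 900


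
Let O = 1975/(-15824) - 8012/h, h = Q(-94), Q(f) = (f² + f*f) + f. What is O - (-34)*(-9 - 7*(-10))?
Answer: 288365230845/139077136 ≈ 2073.4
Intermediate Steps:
Q(f) = f + 2*f² (Q(f) = (f² + f²) + f = 2*f² + f = f + 2*f²)
h = 17578 (h = -94*(1 + 2*(-94)) = -94*(1 - 188) = -94*(-187) = 17578)
O = -80749219/139077136 (O = 1975/(-15824) - 8012/17578 = 1975*(-1/15824) - 8012*1/17578 = -1975/15824 - 4006/8789 = -80749219/139077136 ≈ -0.58061)
O - (-34)*(-9 - 7*(-10)) = -80749219/139077136 - (-34)*(-9 - 7*(-10)) = -80749219/139077136 - (-34)*(-9 + 70) = -80749219/139077136 - (-34)*61 = -80749219/139077136 - 1*(-2074) = -80749219/139077136 + 2074 = 288365230845/139077136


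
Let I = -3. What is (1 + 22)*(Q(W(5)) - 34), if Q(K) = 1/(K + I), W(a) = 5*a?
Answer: -17181/22 ≈ -780.95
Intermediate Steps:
Q(K) = 1/(-3 + K) (Q(K) = 1/(K - 3) = 1/(-3 + K))
(1 + 22)*(Q(W(5)) - 34) = (1 + 22)*(1/(-3 + 5*5) - 34) = 23*(1/(-3 + 25) - 34) = 23*(1/22 - 34) = 23*(-747/22) = -17181/22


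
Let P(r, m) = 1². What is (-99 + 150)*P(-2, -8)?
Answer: 51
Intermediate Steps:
P(r, m) = 1
(-99 + 150)*P(-2, -8) = (-99 + 150)*1 = 51*1 = 51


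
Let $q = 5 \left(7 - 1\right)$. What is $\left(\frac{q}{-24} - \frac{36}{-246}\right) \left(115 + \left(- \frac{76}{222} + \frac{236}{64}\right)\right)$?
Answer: $- \frac{38042761}{291264} \approx -130.61$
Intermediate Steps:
$q = 30$ ($q = 5 \cdot 6 = 30$)
$\left(\frac{q}{-24} - \frac{36}{-246}\right) \left(115 + \left(- \frac{76}{222} + \frac{236}{64}\right)\right) = \left(\frac{30}{-24} - \frac{36}{-246}\right) \left(115 + \left(- \frac{76}{222} + \frac{236}{64}\right)\right) = \left(30 \left(- \frac{1}{24}\right) - - \frac{6}{41}\right) \left(115 + \left(\left(-76\right) \frac{1}{222} + 236 \cdot \frac{1}{64}\right)\right) = \left(- \frac{5}{4} + \frac{6}{41}\right) \left(115 + \left(- \frac{38}{111} + \frac{59}{16}\right)\right) = - \frac{181 \left(115 + \frac{5941}{1776}\right)}{164} = \left(- \frac{181}{164}\right) \frac{210181}{1776} = - \frac{38042761}{291264}$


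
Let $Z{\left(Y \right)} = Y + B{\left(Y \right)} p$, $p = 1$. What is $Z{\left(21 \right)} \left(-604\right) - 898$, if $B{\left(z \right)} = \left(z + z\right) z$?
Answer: $-546310$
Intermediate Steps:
$B{\left(z \right)} = 2 z^{2}$ ($B{\left(z \right)} = 2 z z = 2 z^{2}$)
$Z{\left(Y \right)} = Y + 2 Y^{2}$ ($Z{\left(Y \right)} = Y + 2 Y^{2} \cdot 1 = Y + 2 Y^{2}$)
$Z{\left(21 \right)} \left(-604\right) - 898 = 21 \left(1 + 2 \cdot 21\right) \left(-604\right) - 898 = 21 \left(1 + 42\right) \left(-604\right) - 898 = 21 \cdot 43 \left(-604\right) - 898 = 903 \left(-604\right) - 898 = -545412 - 898 = -546310$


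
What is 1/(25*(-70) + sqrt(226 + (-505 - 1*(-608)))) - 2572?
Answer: -1125129366/437453 - sqrt(329)/3062171 ≈ -2572.0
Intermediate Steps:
1/(25*(-70) + sqrt(226 + (-505 - 1*(-608)))) - 2572 = 1/(-1750 + sqrt(226 + (-505 + 608))) - 2572 = 1/(-1750 + sqrt(226 + 103)) - 2572 = 1/(-1750 + sqrt(329)) - 2572 = -2572 + 1/(-1750 + sqrt(329))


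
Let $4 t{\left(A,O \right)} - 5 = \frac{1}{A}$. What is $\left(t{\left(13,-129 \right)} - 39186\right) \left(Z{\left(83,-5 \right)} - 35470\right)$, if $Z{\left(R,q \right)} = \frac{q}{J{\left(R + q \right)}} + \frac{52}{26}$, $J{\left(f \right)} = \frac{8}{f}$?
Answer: $\frac{144738285801}{104} \approx 1.3917 \cdot 10^{9}$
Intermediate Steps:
$t{\left(A,O \right)} = \frac{5}{4} + \frac{1}{4 A}$
$Z{\left(R,q \right)} = 2 + q \left(\frac{R}{8} + \frac{q}{8}\right)$ ($Z{\left(R,q \right)} = \frac{q}{8 \frac{1}{R + q}} + \frac{52}{26} = q \left(\frac{R}{8} + \frac{q}{8}\right) + 52 \cdot \frac{1}{26} = q \left(\frac{R}{8} + \frac{q}{8}\right) + 2 = 2 + q \left(\frac{R}{8} + \frac{q}{8}\right)$)
$\left(t{\left(13,-129 \right)} - 39186\right) \left(Z{\left(83,-5 \right)} - 35470\right) = \left(\frac{1 + 5 \cdot 13}{4 \cdot 13} - 39186\right) \left(\left(2 + \frac{1}{8} \left(-5\right) \left(83 - 5\right)\right) - 35470\right) = \left(\frac{1}{4} \cdot \frac{1}{13} \left(1 + 65\right) - 39186\right) \left(\left(2 + \frac{1}{8} \left(-5\right) 78\right) - 35470\right) = \left(\frac{1}{4} \cdot \frac{1}{13} \cdot 66 - 39186\right) \left(\left(2 - \frac{195}{4}\right) - 35470\right) = \left(\frac{33}{26} - 39186\right) \left(- \frac{187}{4} - 35470\right) = \left(- \frac{1018803}{26}\right) \left(- \frac{142067}{4}\right) = \frac{144738285801}{104}$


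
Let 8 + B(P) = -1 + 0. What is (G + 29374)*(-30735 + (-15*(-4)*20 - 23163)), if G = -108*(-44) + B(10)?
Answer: -1797897666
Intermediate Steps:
B(P) = -9 (B(P) = -8 + (-1 + 0) = -8 - 1 = -9)
G = 4743 (G = -108*(-44) - 9 = 4752 - 9 = 4743)
(G + 29374)*(-30735 + (-15*(-4)*20 - 23163)) = (4743 + 29374)*(-30735 + (-15*(-4)*20 - 23163)) = 34117*(-30735 + (60*20 - 23163)) = 34117*(-30735 + (1200 - 23163)) = 34117*(-30735 - 21963) = 34117*(-52698) = -1797897666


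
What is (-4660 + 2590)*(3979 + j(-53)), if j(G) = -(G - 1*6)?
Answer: -8358660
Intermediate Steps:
j(G) = 6 - G (j(G) = -(G - 6) = -(-6 + G) = 6 - G)
(-4660 + 2590)*(3979 + j(-53)) = (-4660 + 2590)*(3979 + (6 - 1*(-53))) = -2070*(3979 + (6 + 53)) = -2070*(3979 + 59) = -2070*4038 = -8358660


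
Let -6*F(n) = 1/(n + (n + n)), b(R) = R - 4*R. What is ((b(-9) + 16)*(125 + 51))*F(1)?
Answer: -3784/9 ≈ -420.44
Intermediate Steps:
b(R) = -3*R
F(n) = -1/(18*n) (F(n) = -1/(6*(n + (n + n))) = -1/(6*(n + 2*n)) = -1/(3*n)/6 = -1/(18*n))
((b(-9) + 16)*(125 + 51))*F(1) = ((-3*(-9) + 16)*(125 + 51))*(-1/18/1) = ((27 + 16)*176)*(-1/18*1) = (43*176)*(-1/18) = 7568*(-1/18) = -3784/9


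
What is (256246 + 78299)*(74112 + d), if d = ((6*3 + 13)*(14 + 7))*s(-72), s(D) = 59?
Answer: 37643337945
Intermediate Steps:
d = 38409 (d = ((6*3 + 13)*(14 + 7))*59 = ((18 + 13)*21)*59 = (31*21)*59 = 651*59 = 38409)
(256246 + 78299)*(74112 + d) = (256246 + 78299)*(74112 + 38409) = 334545*112521 = 37643337945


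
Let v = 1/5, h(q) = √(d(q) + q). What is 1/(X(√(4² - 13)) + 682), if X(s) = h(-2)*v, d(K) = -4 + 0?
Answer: 8525/5814053 - 5*I*√6/11628106 ≈ 0.0014663 - 1.0533e-6*I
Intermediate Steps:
d(K) = -4
h(q) = √(-4 + q)
v = ⅕ ≈ 0.20000
X(s) = I*√6/5 (X(s) = √(-4 - 2)*(⅕) = √(-6)*(⅕) = (I*√6)*(⅕) = I*√6/5)
1/(X(√(4² - 13)) + 682) = 1/(I*√6/5 + 682) = 1/(682 + I*√6/5)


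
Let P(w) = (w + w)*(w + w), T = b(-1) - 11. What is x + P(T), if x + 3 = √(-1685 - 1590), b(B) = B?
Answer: 573 + 5*I*√131 ≈ 573.0 + 57.228*I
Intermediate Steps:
T = -12 (T = -1 - 11 = -12)
P(w) = 4*w² (P(w) = (2*w)*(2*w) = 4*w²)
x = -3 + 5*I*√131 (x = -3 + √(-1685 - 1590) = -3 + √(-3275) = -3 + 5*I*√131 ≈ -3.0 + 57.228*I)
x + P(T) = (-3 + 5*I*√131) + 4*(-12)² = (-3 + 5*I*√131) + 4*144 = (-3 + 5*I*√131) + 576 = 573 + 5*I*√131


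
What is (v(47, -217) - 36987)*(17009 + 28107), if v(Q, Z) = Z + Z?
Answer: -1688285836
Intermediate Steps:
v(Q, Z) = 2*Z
(v(47, -217) - 36987)*(17009 + 28107) = (2*(-217) - 36987)*(17009 + 28107) = (-434 - 36987)*45116 = -37421*45116 = -1688285836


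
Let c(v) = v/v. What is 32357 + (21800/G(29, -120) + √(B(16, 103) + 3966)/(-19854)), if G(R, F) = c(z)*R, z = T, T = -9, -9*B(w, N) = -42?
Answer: 960153/29 - √8934/29781 ≈ 33109.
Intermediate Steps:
B(w, N) = 14/3 (B(w, N) = -⅑*(-42) = 14/3)
z = -9
c(v) = 1
G(R, F) = R (G(R, F) = 1*R = R)
32357 + (21800/G(29, -120) + √(B(16, 103) + 3966)/(-19854)) = 32357 + (21800/29 + √(14/3 + 3966)/(-19854)) = 32357 + (21800*(1/29) + √(11912/3)*(-1/19854)) = 32357 + (21800/29 + (2*√8934/3)*(-1/19854)) = 32357 + (21800/29 - √8934/29781) = 960153/29 - √8934/29781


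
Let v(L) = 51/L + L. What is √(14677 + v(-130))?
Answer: √245837670/130 ≈ 120.61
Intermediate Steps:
v(L) = L + 51/L
√(14677 + v(-130)) = √(14677 + (-130 + 51/(-130))) = √(14677 + (-130 + 51*(-1/130))) = √(14677 + (-130 - 51/130)) = √(14677 - 16951/130) = √(1891059/130) = √245837670/130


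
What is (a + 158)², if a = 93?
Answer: 63001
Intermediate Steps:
(a + 158)² = (93 + 158)² = 251² = 63001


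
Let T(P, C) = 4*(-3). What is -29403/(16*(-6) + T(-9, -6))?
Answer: 1089/4 ≈ 272.25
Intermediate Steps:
T(P, C) = -12
-29403/(16*(-6) + T(-9, -6)) = -29403/(16*(-6) - 12) = -29403/(-96 - 12) = -29403/(-108) = -29403*(-1/108) = 1089/4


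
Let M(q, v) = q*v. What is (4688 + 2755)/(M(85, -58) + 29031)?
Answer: 7443/24101 ≈ 0.30883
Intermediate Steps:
(4688 + 2755)/(M(85, -58) + 29031) = (4688 + 2755)/(85*(-58) + 29031) = 7443/(-4930 + 29031) = 7443/24101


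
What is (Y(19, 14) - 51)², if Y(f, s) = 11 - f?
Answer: 3481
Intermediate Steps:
(Y(19, 14) - 51)² = ((11 - 1*19) - 51)² = ((11 - 19) - 51)² = (-8 - 51)² = (-59)² = 3481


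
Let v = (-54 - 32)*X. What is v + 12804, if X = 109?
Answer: 3430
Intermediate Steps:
v = -9374 (v = (-54 - 32)*109 = -86*109 = -9374)
v + 12804 = -9374 + 12804 = 3430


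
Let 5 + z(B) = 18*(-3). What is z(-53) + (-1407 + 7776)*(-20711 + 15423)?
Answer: -33679331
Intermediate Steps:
z(B) = -59 (z(B) = -5 + 18*(-3) = -5 - 54 = -59)
z(-53) + (-1407 + 7776)*(-20711 + 15423) = -59 + (-1407 + 7776)*(-20711 + 15423) = -59 + 6369*(-5288) = -59 - 33679272 = -33679331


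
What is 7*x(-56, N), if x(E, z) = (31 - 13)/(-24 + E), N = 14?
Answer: -63/40 ≈ -1.5750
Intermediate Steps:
x(E, z) = 18/(-24 + E)
7*x(-56, N) = 7*(18/(-24 - 56)) = 7*(18/(-80)) = 7*(18*(-1/80)) = 7*(-9/40) = -63/40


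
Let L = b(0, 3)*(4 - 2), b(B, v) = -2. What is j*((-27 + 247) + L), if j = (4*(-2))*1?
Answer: -1728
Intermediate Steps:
j = -8 (j = -8*1 = -8)
L = -4 (L = -2*(4 - 2) = -2*2 = -4)
j*((-27 + 247) + L) = -8*((-27 + 247) - 4) = -8*(220 - 4) = -8*216 = -1728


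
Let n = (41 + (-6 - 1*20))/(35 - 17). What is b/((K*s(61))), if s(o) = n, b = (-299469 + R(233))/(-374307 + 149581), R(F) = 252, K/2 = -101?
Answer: -897651/113486630 ≈ -0.0079097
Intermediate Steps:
K = -202 (K = 2*(-101) = -202)
b = 299217/224726 (b = (-299469 + 252)/(-374307 + 149581) = -299217/(-224726) = -299217*(-1/224726) = 299217/224726 ≈ 1.3315)
n = 5/6 (n = (41 + (-6 - 20))/18 = (41 - 26)*(1/18) = 15*(1/18) = 5/6 ≈ 0.83333)
s(o) = 5/6
b/((K*s(61))) = 299217/(224726*((-202*5/6))) = 299217/(224726*(-505/3)) = (299217/224726)*(-3/505) = -897651/113486630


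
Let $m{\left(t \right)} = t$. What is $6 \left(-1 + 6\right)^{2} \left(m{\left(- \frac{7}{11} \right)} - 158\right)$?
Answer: $- \frac{261750}{11} \approx -23795.0$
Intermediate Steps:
$6 \left(-1 + 6\right)^{2} \left(m{\left(- \frac{7}{11} \right)} - 158\right) = 6 \left(-1 + 6\right)^{2} \left(- \frac{7}{11} - 158\right) = 6 \cdot 5^{2} \left(\left(-7\right) \frac{1}{11} - 158\right) = 6 \cdot 25 \left(- \frac{7}{11} - 158\right) = 150 \left(- \frac{1745}{11}\right) = - \frac{261750}{11}$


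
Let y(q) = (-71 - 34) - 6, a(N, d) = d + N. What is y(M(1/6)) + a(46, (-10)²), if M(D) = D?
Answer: 35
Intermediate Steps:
a(N, d) = N + d
y(q) = -111 (y(q) = -105 - 6 = -111)
y(M(1/6)) + a(46, (-10)²) = -111 + (46 + (-10)²) = -111 + (46 + 100) = -111 + 146 = 35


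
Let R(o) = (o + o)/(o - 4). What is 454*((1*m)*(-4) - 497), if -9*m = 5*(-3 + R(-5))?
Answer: -18431038/81 ≈ -2.2754e+5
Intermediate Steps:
R(o) = 2*o/(-4 + o) (R(o) = (2*o)/(-4 + o) = 2*o/(-4 + o))
m = 85/81 (m = -5*(-3 + 2*(-5)/(-4 - 5))/9 = -5*(-3 + 2*(-5)/(-9))/9 = -5*(-3 + 2*(-5)*(-1/9))/9 = -5*(-3 + 10/9)/9 = -5*(-17)/(9*9) = -1/9*(-85/9) = 85/81 ≈ 1.0494)
454*((1*m)*(-4) - 497) = 454*((1*(85/81))*(-4) - 497) = 454*((85/81)*(-4) - 497) = 454*(-340/81 - 497) = 454*(-40597/81) = -18431038/81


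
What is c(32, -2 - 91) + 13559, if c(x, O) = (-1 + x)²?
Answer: 14520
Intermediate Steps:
c(32, -2 - 91) + 13559 = (-1 + 32)² + 13559 = 31² + 13559 = 961 + 13559 = 14520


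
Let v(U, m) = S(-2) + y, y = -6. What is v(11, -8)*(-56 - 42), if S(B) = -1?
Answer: 686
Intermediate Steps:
v(U, m) = -7 (v(U, m) = -1 - 6 = -7)
v(11, -8)*(-56 - 42) = -7*(-56 - 42) = -7*(-98) = 686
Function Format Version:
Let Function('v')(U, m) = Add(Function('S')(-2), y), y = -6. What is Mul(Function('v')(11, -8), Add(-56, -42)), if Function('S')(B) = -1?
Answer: 686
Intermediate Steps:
Function('v')(U, m) = -7 (Function('v')(U, m) = Add(-1, -6) = -7)
Mul(Function('v')(11, -8), Add(-56, -42)) = Mul(-7, Add(-56, -42)) = Mul(-7, -98) = 686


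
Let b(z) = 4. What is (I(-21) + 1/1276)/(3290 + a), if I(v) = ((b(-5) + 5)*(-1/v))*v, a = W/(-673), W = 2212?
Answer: -7728059/2822458408 ≈ -0.0027381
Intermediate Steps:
a = -2212/673 (a = 2212/(-673) = 2212*(-1/673) = -2212/673 ≈ -3.2868)
I(v) = -9 (I(v) = ((4 + 5)*(-1/v))*v = (9*(-1/v))*v = (-9/v)*v = -9)
(I(-21) + 1/1276)/(3290 + a) = (-9 + 1/1276)/(3290 - 2212/673) = (-9 + 1/1276)/(2211958/673) = -11483/1276*673/2211958 = -7728059/2822458408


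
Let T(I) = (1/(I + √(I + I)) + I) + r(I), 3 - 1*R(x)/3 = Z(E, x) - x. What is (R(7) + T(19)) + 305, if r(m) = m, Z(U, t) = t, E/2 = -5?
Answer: 5985/17 - √38/323 ≈ 352.04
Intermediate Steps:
E = -10 (E = 2*(-5) = -10)
R(x) = 9 (R(x) = 9 - 3*(x - x) = 9 - 3*0 = 9 + 0 = 9)
T(I) = 1/(I + √2*√I) + 2*I (T(I) = (1/(I + √(I + I)) + I) + I = (1/(I + √(2*I)) + I) + I = (1/(I + √2*√I) + I) + I = (I + 1/(I + √2*√I)) + I = 1/(I + √2*√I) + 2*I)
(R(7) + T(19)) + 305 = (9 + (1 + 2*19² + 2*√2*19^(3/2))/(19 + √2*√19)) + 305 = (9 + (1 + 2*361 + 2*√2*(19*√19))/(19 + √38)) + 305 = (9 + (1 + 722 + 38*√38)/(19 + √38)) + 305 = (9 + (723 + 38*√38)/(19 + √38)) + 305 = 314 + (723 + 38*√38)/(19 + √38)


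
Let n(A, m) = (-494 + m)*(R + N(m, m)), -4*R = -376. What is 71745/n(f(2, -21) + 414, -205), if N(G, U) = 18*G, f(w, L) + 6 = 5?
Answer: 23915/837868 ≈ 0.028543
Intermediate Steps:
R = 94 (R = -1/4*(-376) = 94)
f(w, L) = -1 (f(w, L) = -6 + 5 = -1)
n(A, m) = (-494 + m)*(94 + 18*m)
71745/n(f(2, -21) + 414, -205) = 71745/(-46436 - 8798*(-205) + 18*(-205)**2) = 71745/(-46436 + 1803590 + 18*42025) = 71745/(-46436 + 1803590 + 756450) = 71745/2513604 = 71745*(1/2513604) = 23915/837868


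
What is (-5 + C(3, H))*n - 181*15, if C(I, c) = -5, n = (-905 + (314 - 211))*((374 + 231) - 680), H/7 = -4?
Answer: -604215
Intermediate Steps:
H = -28 (H = 7*(-4) = -28)
n = 60150 (n = (-905 + 103)*(605 - 680) = -802*(-75) = 60150)
(-5 + C(3, H))*n - 181*15 = (-5 - 5)*60150 - 181*15 = -10*60150 - 2715 = -601500 - 2715 = -604215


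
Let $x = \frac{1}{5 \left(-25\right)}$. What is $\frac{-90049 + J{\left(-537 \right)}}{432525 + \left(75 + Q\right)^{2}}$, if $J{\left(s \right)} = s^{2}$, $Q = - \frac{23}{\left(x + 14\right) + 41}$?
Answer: $\frac{1874198409664}{4140090664505} \approx 0.45269$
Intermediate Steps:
$x = - \frac{1}{125}$ ($x = \frac{1}{-125} = - \frac{1}{125} \approx -0.008$)
$Q = - \frac{2875}{6874}$ ($Q = - \frac{23}{\left(- \frac{1}{125} + 14\right) + 41} = - \frac{23}{\frac{1749}{125} + 41} = - \frac{23}{\frac{6874}{125}} = \left(-23\right) \frac{125}{6874} = - \frac{2875}{6874} \approx -0.41824$)
$\frac{-90049 + J{\left(-537 \right)}}{432525 + \left(75 + Q\right)^{2}} = \frac{-90049 + \left(-537\right)^{2}}{432525 + \left(75 - \frac{2875}{6874}\right)^{2}} = \frac{-90049 + 288369}{432525 + \left(\frac{512675}{6874}\right)^{2}} = \frac{198320}{432525 + \frac{262835655625}{47251876}} = \frac{198320}{\frac{20700453322525}{47251876}} = 198320 \cdot \frac{47251876}{20700453322525} = \frac{1874198409664}{4140090664505}$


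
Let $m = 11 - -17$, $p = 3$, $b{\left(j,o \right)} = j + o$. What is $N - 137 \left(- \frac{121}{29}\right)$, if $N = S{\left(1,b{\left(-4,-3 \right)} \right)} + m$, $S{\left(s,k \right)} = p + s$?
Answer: $\frac{17505}{29} \approx 603.62$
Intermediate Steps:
$S{\left(s,k \right)} = 3 + s$
$m = 28$ ($m = 11 + 17 = 28$)
$N = 32$ ($N = \left(3 + 1\right) + 28 = 4 + 28 = 32$)
$N - 137 \left(- \frac{121}{29}\right) = 32 - 137 \left(- \frac{121}{29}\right) = 32 - 137 \left(\left(-121\right) \frac{1}{29}\right) = 32 - - \frac{16577}{29} = 32 + \frac{16577}{29} = \frac{17505}{29}$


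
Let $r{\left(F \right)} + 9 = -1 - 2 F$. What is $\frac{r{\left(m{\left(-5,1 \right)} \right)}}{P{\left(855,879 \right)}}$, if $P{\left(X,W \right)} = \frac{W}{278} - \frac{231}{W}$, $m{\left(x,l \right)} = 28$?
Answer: $- \frac{5375964}{236141} \approx -22.766$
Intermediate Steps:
$P{\left(X,W \right)} = - \frac{231}{W} + \frac{W}{278}$ ($P{\left(X,W \right)} = W \frac{1}{278} - \frac{231}{W} = \frac{W}{278} - \frac{231}{W} = - \frac{231}{W} + \frac{W}{278}$)
$r{\left(F \right)} = -10 - 2 F$ ($r{\left(F \right)} = -9 - \left(1 + 2 F\right) = -10 - 2 F$)
$\frac{r{\left(m{\left(-5,1 \right)} \right)}}{P{\left(855,879 \right)}} = \frac{-10 - 56}{- \frac{231}{879} + \frac{1}{278} \cdot 879} = \frac{-10 - 56}{\left(-231\right) \frac{1}{879} + \frac{879}{278}} = - \frac{66}{- \frac{77}{293} + \frac{879}{278}} = - \frac{66}{\frac{236141}{81454}} = \left(-66\right) \frac{81454}{236141} = - \frac{5375964}{236141}$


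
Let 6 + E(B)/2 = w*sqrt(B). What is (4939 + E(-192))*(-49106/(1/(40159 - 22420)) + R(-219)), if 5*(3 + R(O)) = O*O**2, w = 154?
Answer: -21511085629488/5 - 10757725794816*I*sqrt(3)/5 ≈ -4.3022e+12 - 3.7266e+12*I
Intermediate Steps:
E(B) = -12 + 308*sqrt(B) (E(B) = -12 + 2*(154*sqrt(B)) = -12 + 308*sqrt(B))
R(O) = -3 + O**3/5 (R(O) = -3 + (O*O**2)/5 = -3 + O**3/5)
(4939 + E(-192))*(-49106/(1/(40159 - 22420)) + R(-219)) = (4939 + (-12 + 308*sqrt(-192)))*(-49106/(1/(40159 - 22420)) + (-3 + (1/5)*(-219)**3)) = (4939 + (-12 + 308*(8*I*sqrt(3))))*(-49106/(1/17739) + (-3 + (1/5)*(-10503459))) = (4939 + (-12 + 2464*I*sqrt(3)))*(-49106/1/17739 + (-3 - 10503459/5)) = (4927 + 2464*I*sqrt(3))*(-49106*17739 - 10503474/5) = (4927 + 2464*I*sqrt(3))*(-871091334 - 10503474/5) = (4927 + 2464*I*sqrt(3))*(-4365960144/5) = -21511085629488/5 - 10757725794816*I*sqrt(3)/5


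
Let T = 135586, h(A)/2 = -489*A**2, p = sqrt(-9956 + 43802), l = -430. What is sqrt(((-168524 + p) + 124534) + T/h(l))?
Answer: sqrt(-1944950706021777 + 44213472900*sqrt(33846))/210270 ≈ 209.3*I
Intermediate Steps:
p = sqrt(33846) ≈ 183.97
h(A) = -978*A**2 (h(A) = 2*(-489*A**2) = -978*A**2)
sqrt(((-168524 + p) + 124534) + T/h(l)) = sqrt(((-168524 + sqrt(33846)) + 124534) + 135586/((-978*(-430)**2))) = sqrt((-43990 + sqrt(33846)) + 135586/((-978*184900))) = sqrt((-43990 + sqrt(33846)) + 135586/(-180832200)) = sqrt((-43990 + sqrt(33846)) + 135586*(-1/180832200)) = sqrt((-43990 + sqrt(33846)) - 67793/90416100) = sqrt(-3977404306793/90416100 + sqrt(33846))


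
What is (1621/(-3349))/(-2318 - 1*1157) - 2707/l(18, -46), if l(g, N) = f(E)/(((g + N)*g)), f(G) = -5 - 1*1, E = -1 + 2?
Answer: -2646290380079/11637775 ≈ -2.2739e+5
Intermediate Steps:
E = 1
f(G) = -6 (f(G) = -5 - 1 = -6)
l(g, N) = -6/(g*(N + g)) (l(g, N) = -6*1/(g*(g + N)) = -6*1/(g*(N + g)) = -6/(g*(N + g)))
(1621/(-3349))/(-2318 - 1*1157) - 2707/l(18, -46) = (1621/(-3349))/(-2318 - 1*1157) - 2707/((-6/(18*(-46 + 18)))) = (1621*(-1/3349))/(-2318 - 1157) - 2707/((-6*1/18/(-28))) = -1621/3349/(-3475) - 2707/((-6*1/18*(-1/28))) = -1621/3349*(-1/3475) - 2707/1/84 = 1621/11637775 - 2707*84 = 1621/11637775 - 227388 = -2646290380079/11637775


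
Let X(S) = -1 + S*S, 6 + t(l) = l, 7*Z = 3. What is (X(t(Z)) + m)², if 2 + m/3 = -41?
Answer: 23512801/2401 ≈ 9792.9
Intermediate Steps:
Z = 3/7 (Z = (⅐)*3 = 3/7 ≈ 0.42857)
t(l) = -6 + l
X(S) = -1 + S²
m = -129 (m = -6 + 3*(-41) = -6 - 123 = -129)
(X(t(Z)) + m)² = ((-1 + (-6 + 3/7)²) - 129)² = ((-1 + (-39/7)²) - 129)² = ((-1 + 1521/49) - 129)² = (1472/49 - 129)² = (-4849/49)² = 23512801/2401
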